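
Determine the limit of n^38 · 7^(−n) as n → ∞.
lim = 0

Exponentials with base > 1 dominate every fixed polynomial: for any fixed c, n^c / 7^n → 0 as n → ∞ (e.g. by the ratio test, or by writing 7^n = e^(n ln 7) and noting e^(n ln 7) / n^c → ∞). Hence n^38 · 7^(−n) = n^38 / 7^n → 0.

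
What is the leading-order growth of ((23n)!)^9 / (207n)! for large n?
((23n)!)^9/(207n)! ~ ((2π·23n)^(8/2) / 3) · 9^(−9·23n)  →  0

Write N = 23n. Stirling: N! ~ sqrt(2π N)(N/e)^N and (9N)! ~ sqrt(2π·9N)·(9N/e)^(9N).
  (N!)^9/(9N)! ~ (2π N)^(9/2) (N/e)^(9N) / [sqrt(2π·9N) (9N/e)^(9N)]
     = (2π N)^(9/2) / sqrt(2π·9N) · (N/(9N))^(9N)
     = (2π N)^((9−1)/2) / 3 · 9^(−9N).
Since 9^9 > 1, the factor 9^(−9N) decays exponentially, so the ratio → 0. Substituting N = 23n gives the stated form.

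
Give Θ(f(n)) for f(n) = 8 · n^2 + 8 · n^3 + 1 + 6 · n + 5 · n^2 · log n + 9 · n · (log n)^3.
f(n) ∈ Θ(n^3)

Compare the terms by growth order. For large n, n^a · (log n)^b dominates n^a' · (log n)^b' iff a > a', or (a = a' and b > b'). Ranking the 6 terms shows the dominant one is 8 · n^3. Hence f(n) ∈ Θ(n^3).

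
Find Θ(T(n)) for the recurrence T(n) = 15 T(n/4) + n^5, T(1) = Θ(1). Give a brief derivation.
T(n) = Θ(n^5)

log_4 15 ≈ 1.953. f(n) = n^5 dominates n^(log_4 15) since 5 > 1.953, and the regularity condition a·f(n/b) = 15·(n/4)^5 = (15/1024)·n^5 ≤ c·f(n) holds with c = 15/1024 ≈ 0.0146 < 1. So this is Case 3: T(n) = Θ(f(n)) = Θ(n^5).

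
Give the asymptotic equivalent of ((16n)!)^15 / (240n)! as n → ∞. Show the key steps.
((16n)!)^15/(240n)! ~ ((2π·16n)^(14/2) / sqrt(15)) · 15^(−15·16n)  →  0

Write N = 16n. Stirling: N! ~ sqrt(2π N)(N/e)^N and (15N)! ~ sqrt(2π·15N)·(15N/e)^(15N).
  (N!)^15/(15N)! ~ (2π N)^(15/2) (N/e)^(15N) / [sqrt(2π·15N) (15N/e)^(15N)]
     = (2π N)^(15/2) / sqrt(2π·15N) · (N/(15N))^(15N)
     = (2π N)^((15−1)/2) / sqrt(15) · 15^(−15N).
Since 15^15 > 1, the factor 15^(−15N) decays exponentially, so the ratio → 0. Substituting N = 16n gives the stated form.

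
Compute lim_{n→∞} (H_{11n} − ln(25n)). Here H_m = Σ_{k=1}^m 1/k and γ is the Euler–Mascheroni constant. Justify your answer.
lim = ln(11/25) + γ

By Euler-Maclaurin, H_m = ln m + γ + O(1/m). So
  H_{11n} − ln(25n) = ln(11n) + γ − ln(25n) + O(1/n)
                       = ln(11/25) + γ + O(1/n).
Hence the limit is ln(11/25) + γ.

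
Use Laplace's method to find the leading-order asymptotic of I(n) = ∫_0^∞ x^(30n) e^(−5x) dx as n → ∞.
I(n) ~ (sqrt(2π·30n) / 5) · (30n/(5e))^(30n)

Write the integrand as exp(30n ln x − 5x) and set f(x) = 30n ln x − 5x. Then f'(x) = 30n/x − 5 = 0 at x* = 30n/5, and f''(x*) = −30n/x*^2 = −5^2/(30n). Laplace's method (interior maximum) gives
  I(n) ~ e^(f(x*)) · sqrt(2π / |f''(x*)|)
        = exp(30n ln(30n/5) − 30n) · sqrt(2π · 30n / 5^2)
        = (30n/5)^(30n) e^(−30n) · sqrt(2π·30n) / 5
        = (sqrt(2π·30n) / 5) · (30n/(5e))^(30n).
This matches Γ(30n+1)/5^(30n+1) with Stirling applied to Γ.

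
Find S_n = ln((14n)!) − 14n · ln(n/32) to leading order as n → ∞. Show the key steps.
S_n ~ 14n · (ln 448 − 1) + O(ln n)

Stirling: ln((14n)!) = 14n ln(14n) − 14n + O(ln n).
  S_n = 14n ln(14n) − 14n − 14n ln(n/32) + O(ln n)
      = 14n ln(14n) − 14n ln n + 14n ln 32 − 14n + O(ln n)
      = 14n ln 14 + 14n ln 32 − 14n + O(ln n)
      = 14n (ln 448 − 1) + O(ln n).
Numerically ln(448) − 1 ≈ 5.1048.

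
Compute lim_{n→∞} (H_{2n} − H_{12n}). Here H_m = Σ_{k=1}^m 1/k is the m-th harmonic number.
lim = ln(2/12) = −ln 6

Euler-Maclaurin gives H_m = ln m + γ + 1/(2m) + O(1/m^2). The γ and O(1/m) terms cancel in the difference:
  H_{2n} − H_{12n} = ln(2n) − ln(12n) + O(1/n) = ln(2/12) + O(1/n).
Hence the limit is ln(2/12) = −ln 6.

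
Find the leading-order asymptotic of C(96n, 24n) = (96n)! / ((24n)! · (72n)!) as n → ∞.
C(96n, 24n) ~ (256/27)^(24n) · sqrt(2/(3π·24n))

Write N = 24n. Apply Stirling to each factorial:
  (4N)! ~ sqrt(2π·4N) · (4N/e)^(4N),
  N! ~ sqrt(2π N) · (N/e)^N,
  (3N)! ~ sqrt(2π·3N) · (3N/e)^(3N).
The exponential factors combine to (4N)^(4N) / (N^N · (3N)^(3N)) = 4^(4N)/3^(3N) = (4^4/3^3)^N = (256/27)^N.
The square-root prefactors combine to sqrt(2π·4N) / (sqrt(2π N)·sqrt(2π·3N)) = sqrt(4 / (2π·3·N)) = sqrt(2/(3π·24n)).
Substituting N = 24n: C(96n, 24n) ~ (256/27)^(24n) · sqrt(2/(3π·24n)).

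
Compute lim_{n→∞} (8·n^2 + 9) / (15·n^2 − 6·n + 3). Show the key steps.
lim = 8/15

For large n the leading n^2 terms dominate both numerator and denominator. Dividing top and bottom by n^2, every other term tends to 0, leaving 8/15.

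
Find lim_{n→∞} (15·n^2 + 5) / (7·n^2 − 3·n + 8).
lim = 15/7

For large n the leading n^2 terms dominate both numerator and denominator. Dividing top and bottom by n^2, every other term tends to 0, leaving 15/7.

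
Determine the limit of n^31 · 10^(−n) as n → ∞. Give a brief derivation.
lim = 0

Exponentials with base > 1 dominate every fixed polynomial: for any fixed c, n^c / 10^n → 0 as n → ∞ (e.g. by the ratio test, or by writing 10^n = e^(n ln 10) and noting e^(n ln 10) / n^c → ∞). Hence n^31 · 10^(−n) = n^31 / 10^n → 0.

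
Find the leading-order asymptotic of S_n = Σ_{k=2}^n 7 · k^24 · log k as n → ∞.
S_n ~ 7 · n^25 log n / 25 − 7 · n^25 / 625

By integral comparison, S_n = ∫_1^n 7 · x^24 · log x dx + O(n^24 · log n). For the integral, ∫ x^24 log x dx = n^25 log n / 25 − n^25/625 (integration by parts). Hence S_n ~ 7 · n^25 log n / 25 − 7 · n^25 / 625.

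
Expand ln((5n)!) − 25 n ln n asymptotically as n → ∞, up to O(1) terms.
ln((5n)!) − 25 n ln n = −20 n ln n + 5(ln 5 − 1) n + (1/2) ln(2π·5n) + O(1/n)

Stirling: ln((5n)!) = 5n ln(5n) − 5n + (1/2) ln(2π·5n) + O(1/n).
Expand 5n ln(5n) = 5n (ln n + ln 5) = 5n ln n + 5n ln 5.
Subtract 25n ln n: leading term is (5 − 25) n ln n = −20 n ln n. The next term is 5n ln 5 − 5n = 5(ln 5 − 1) n. Then the (1/2) ln(2π·5n) correction.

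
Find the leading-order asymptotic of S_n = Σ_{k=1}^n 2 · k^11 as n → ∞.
S_n ~ n^12 / 6

By integral comparison (Euler-Maclaurin), Σ_{k=1}^n 2 · k^11 = 2 · ∫_0^n x^11 dx + O(n^11) = 2 · n^12/12 = n^12 / 6 + O(n^11). (Equivalently, Faulhaber's formula gives the same leading term.)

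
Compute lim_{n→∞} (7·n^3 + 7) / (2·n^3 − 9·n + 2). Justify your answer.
lim = 7/2

For large n the leading n^3 terms dominate both numerator and denominator. Dividing top and bottom by n^3, every other term tends to 0, leaving 7/2.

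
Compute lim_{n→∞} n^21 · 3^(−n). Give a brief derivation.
lim = 0

Exponentials with base > 1 dominate every fixed polynomial: for any fixed c, n^c / 3^n → 0 as n → ∞ (e.g. by the ratio test, or by writing 3^n = e^(n ln 3) and noting e^(n ln 3) / n^c → ∞). Hence n^21 · 3^(−n) = n^21 / 3^n → 0.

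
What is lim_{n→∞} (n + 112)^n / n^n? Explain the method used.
lim = e^112

Rewrite as (1 + 112/n)^(n). By the standard limit (1 + x/n)^n → e^x, we have (1 + 112/n)^n → e^112, and raising to the 1st power gives e^112.
More precisely, ln[(1 + 112/n)^(n)] = n · ln(1 + 112/n) = n · (112/n + O(1/n^2)) = 112 + O(1/n) → 112.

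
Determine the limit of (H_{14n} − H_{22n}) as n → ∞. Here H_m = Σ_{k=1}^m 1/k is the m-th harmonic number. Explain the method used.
lim = ln(14/22) = ln(7/11)

Euler-Maclaurin gives H_m = ln m + γ + 1/(2m) + O(1/m^2). The γ and O(1/m) terms cancel in the difference:
  H_{14n} − H_{22n} = ln(14n) − ln(22n) + O(1/n) = ln(14/22) + O(1/n).
Hence the limit is ln(14/22) = ln(7/11).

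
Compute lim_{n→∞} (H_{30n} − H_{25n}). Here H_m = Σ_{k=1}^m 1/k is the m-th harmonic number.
lim = ln(30/25) = ln(6/5)

Euler-Maclaurin gives H_m = ln m + γ + 1/(2m) + O(1/m^2). The γ and O(1/m) terms cancel in the difference:
  H_{30n} − H_{25n} = ln(30n) − ln(25n) + O(1/n) = ln(30/25) + O(1/n).
Hence the limit is ln(30/25) = ln(6/5).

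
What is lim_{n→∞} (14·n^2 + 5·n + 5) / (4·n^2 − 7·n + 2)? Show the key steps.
lim = 14/4 = 7/2

For large n the leading n^2 terms dominate both numerator and denominator. Dividing top and bottom by n^2, every other term tends to 0, leaving 14/4 = 7/2.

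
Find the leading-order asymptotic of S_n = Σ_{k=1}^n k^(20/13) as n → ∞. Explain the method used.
S_n ~ (13/33) · n^(33/13)

Integral comparison: Σ_{k=1}^n k^(20/13) = ∫_0^n x^(20/13) dx + O(n^(20/13)). The integral is n^(1 + 20/13) / (1 + 20/13) = n^((20+13)/13) / ((20+13)/13) = (13/33) · n^(33/13).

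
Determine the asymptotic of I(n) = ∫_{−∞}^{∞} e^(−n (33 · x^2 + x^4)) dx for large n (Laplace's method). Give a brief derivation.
I(n) ~ sqrt(π/(33n))

φ(x) = 33 · x^2 + x^4 has its unique global minimum at x* = 0 (since φ'(x) = 66x + 4x^3 = 0 only at x = 0 for real x with both coefficients positive, and φ → ∞ as |x| → ∞). At x* = 0, φ(0) = 0 and φ''(0) = 66. Laplace's method then gives
  I(n) ~ sqrt(2π / (n · φ''(0))) · e^(−n φ(0)) = sqrt(2π / (66n)) = sqrt(π/(33n)).
The x^4 term contributes only at subleading order (an O(1/n) relative correction).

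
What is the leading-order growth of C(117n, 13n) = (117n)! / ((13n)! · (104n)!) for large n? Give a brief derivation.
C(117n, 13n) ~ (387420489/16777216)^(13n) · sqrt(9/(16π·13n))

Write N = 13n. Apply Stirling to each factorial:
  (9N)! ~ sqrt(2π·9N) · (9N/e)^(9N),
  N! ~ sqrt(2π N) · (N/e)^N,
  (8N)! ~ sqrt(2π·8N) · (8N/e)^(8N).
The exponential factors combine to (9N)^(9N) / (N^N · (8N)^(8N)) = 9^(9N)/8^(8N) = (9^9/8^8)^N = (387420489/16777216)^N.
The square-root prefactors combine to sqrt(2π·9N) / (sqrt(2π N)·sqrt(2π·8N)) = sqrt(9 / (2π·8·N)) = sqrt(9/(16π·13n)).
Substituting N = 13n: C(117n, 13n) ~ (387420489/16777216)^(13n) · sqrt(9/(16π·13n)).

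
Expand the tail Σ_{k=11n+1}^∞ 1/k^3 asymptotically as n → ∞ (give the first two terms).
Σ_{k>11n} 1/k^3 = 1/(2 · (11n)^2) − 1/(2 · (11n)^3) + O(1/(11n)^4)

Compare to the integral: ∫_{11n}^∞ x^(−3) dx = [−x^(−2)/2]_{11n}^∞ = 1/((3−1)·(11n)^2). The Euler-Maclaurin correction adds −f(11n)/2 = −1/(2·(11n)^3). Euler-Maclaurin then gives
  Σ_{k>11n} 1/k^3 = ∫_{11n}^∞ dx/x^3 − 1/(2·(11n)^3) + O(1/(11n)^4).
(Equivalently this is ζ(3) − Σ_{k≤11n} 1/k^3.)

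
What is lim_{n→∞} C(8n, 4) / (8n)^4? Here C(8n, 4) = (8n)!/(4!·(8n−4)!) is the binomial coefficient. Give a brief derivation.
lim = 1/4! = 1/24

With N = 8n → ∞: C(N, 4) / N^4 = [N(N−1)…(N−3)] / (4! · N^4) = (1/4!) · 1 · (1 − 1/(8n)) · (1 − 2/(8n)) · (1 − 3/(8n)). Each factor → 1 as N → ∞, so the limit is 1/4! = 1/24.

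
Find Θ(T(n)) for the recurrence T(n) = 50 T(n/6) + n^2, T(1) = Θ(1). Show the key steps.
T(n) = Θ(n^(log_6 50))

Master theorem: compare f(n) = n^2 to n^(log_6 50) where log_6 50 ≈ 2.183. Since 2 < log_6 50, we have f(n) = O(n^(log_6 50 − ε)) for some ε > 0 — Case 1. Hence T(n) = Θ(n^(log_6 50)).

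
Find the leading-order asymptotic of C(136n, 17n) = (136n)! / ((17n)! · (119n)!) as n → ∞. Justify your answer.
C(136n, 17n) ~ (16777216/823543)^(17n) · sqrt(4/(7π·17n))

Write N = 17n. Apply Stirling to each factorial:
  (8N)! ~ sqrt(2π·8N) · (8N/e)^(8N),
  N! ~ sqrt(2π N) · (N/e)^N,
  (7N)! ~ sqrt(2π·7N) · (7N/e)^(7N).
The exponential factors combine to (8N)^(8N) / (N^N · (7N)^(7N)) = 8^(8N)/7^(7N) = (8^8/7^7)^N = (16777216/823543)^N.
The square-root prefactors combine to sqrt(2π·8N) / (sqrt(2π N)·sqrt(2π·7N)) = sqrt(8 / (2π·7·N)) = sqrt(4/(7π·17n)).
Substituting N = 17n: C(136n, 17n) ~ (16777216/823543)^(17n) · sqrt(4/(7π·17n)).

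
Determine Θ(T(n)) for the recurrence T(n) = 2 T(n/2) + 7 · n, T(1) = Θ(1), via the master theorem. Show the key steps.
T(n) = Θ(n log n)

log_2 2 = 1, and f(n) = 7 · n = Θ(n^(log_2 2)). This is Case 2 of the master theorem: T(n) = Θ(f(n) · log n) = Θ(n log n).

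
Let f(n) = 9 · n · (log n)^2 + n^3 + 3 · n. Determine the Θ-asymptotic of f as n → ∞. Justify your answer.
f(n) ∈ Θ(n^3)

Compare the terms by growth order. For large n, n^a · (log n)^b dominates n^a' · (log n)^b' iff a > a', or (a = a' and b > b'). Ranking the 3 terms shows the dominant one is n^3. Hence f(n) ∈ Θ(n^3).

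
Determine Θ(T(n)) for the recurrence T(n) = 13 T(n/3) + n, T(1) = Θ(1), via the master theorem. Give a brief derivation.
T(n) = Θ(n^(log_3 13))

Master theorem: compare f(n) = n to n^(log_3 13) where log_3 13 ≈ 2.335. Since 1 < log_3 13, we have f(n) = O(n^(log_3 13 − ε)) for some ε > 0 — Case 1. Hence T(n) = Θ(n^(log_3 13)).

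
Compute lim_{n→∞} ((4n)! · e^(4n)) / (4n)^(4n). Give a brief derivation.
lim = ∞

Stirling: (4n)! ~ sqrt(2π·4n) · (4n/e)^(4n). Hence
  (4n)! · e^(4n) / (4n)^(4n) ~ sqrt(2π·4n) = sqrt(2π·4) · sqrt(n) → ∞.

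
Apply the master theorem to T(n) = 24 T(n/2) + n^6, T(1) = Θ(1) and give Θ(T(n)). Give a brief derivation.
T(n) = Θ(n^6)

log_2 24 ≈ 4.585. f(n) = n^6 dominates n^(log_2 24) since 6 > 4.585, and the regularity condition a·f(n/b) = 24·(n/2)^6 = (24/64)·n^6 ≤ c·f(n) holds with c = 24/64 ≈ 0.375 < 1. So this is Case 3: T(n) = Θ(f(n)) = Θ(n^6).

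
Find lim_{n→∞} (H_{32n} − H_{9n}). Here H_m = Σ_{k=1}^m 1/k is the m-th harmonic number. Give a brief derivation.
lim = ln(32/9)

Euler-Maclaurin gives H_m = ln m + γ + 1/(2m) + O(1/m^2). The γ and O(1/m) terms cancel in the difference:
  H_{32n} − H_{9n} = ln(32n) − ln(9n) + O(1/n) = ln(32/9) + O(1/n).
Hence the limit is ln(32/9).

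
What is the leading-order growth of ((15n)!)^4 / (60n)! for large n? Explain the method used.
((15n)!)^4/(60n)! ~ ((2π·15n)^(3/2) / 2) · 4^(−4·15n)  →  0

Write N = 15n. Stirling: N! ~ sqrt(2π N)(N/e)^N and (4N)! ~ sqrt(2π·4N)·(4N/e)^(4N).
  (N!)^4/(4N)! ~ (2π N)^(4/2) (N/e)^(4N) / [sqrt(2π·4N) (4N/e)^(4N)]
     = (2π N)^(4/2) / sqrt(2π·4N) · (N/(4N))^(4N)
     = (2π N)^((4−1)/2) / 2 · 4^(−4N).
Since 4^4 > 1, the factor 4^(−4N) decays exponentially, so the ratio → 0. Substituting N = 15n gives the stated form.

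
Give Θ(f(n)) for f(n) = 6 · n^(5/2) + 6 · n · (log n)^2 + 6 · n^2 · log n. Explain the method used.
f(n) ∈ Θ(n^(5/2))

Compare the terms by growth order. For large n, n^a · (log n)^b dominates n^a' · (log n)^b' iff a > a', or (a = a' and b > b'). Ranking the 3 terms shows the dominant one is 6 · n^(5/2). Hence f(n) ∈ Θ(n^(5/2)).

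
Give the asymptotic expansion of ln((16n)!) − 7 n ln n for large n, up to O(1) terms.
ln((16n)!) − 7 n ln n = 9 n ln n + 16(ln 16 − 1) n + (1/2) ln(2π·16n) + O(1/n)

Stirling: ln((16n)!) = 16n ln(16n) − 16n + (1/2) ln(2π·16n) + O(1/n).
Expand 16n ln(16n) = 16n (ln n + ln 16) = 16n ln n + 16n ln 16.
Subtract 7n ln n: leading term is (16 − 7) n ln n = 9 n ln n. The next term is 16n ln 16 − 16n = 16(ln 16 − 1) n. Then the (1/2) ln(2π·16n) correction.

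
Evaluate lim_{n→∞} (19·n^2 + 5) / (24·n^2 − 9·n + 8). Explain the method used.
lim = 19/24

For large n the leading n^2 terms dominate both numerator and denominator. Dividing top and bottom by n^2, every other term tends to 0, leaving 19/24.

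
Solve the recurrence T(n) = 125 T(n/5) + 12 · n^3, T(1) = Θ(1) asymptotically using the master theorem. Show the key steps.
T(n) = Θ(n^3 log n)

log_5 125 = 3, and f(n) = 12 · n^3 = Θ(n^(log_5 125)). This is Case 2 of the master theorem: T(n) = Θ(f(n) · log n) = Θ(n^3 log n).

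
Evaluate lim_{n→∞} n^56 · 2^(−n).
lim = 0

Exponentials with base > 1 dominate every fixed polynomial: for any fixed c, n^c / 2^n → 0 as n → ∞ (e.g. by the ratio test, or by writing 2^n = e^(n ln 2) and noting e^(n ln 2) / n^c → ∞). Hence n^56 · 2^(−n) = n^56 / 2^n → 0.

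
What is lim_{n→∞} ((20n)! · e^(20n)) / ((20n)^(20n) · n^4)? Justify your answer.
lim = 0

Stirling: (20n)! ~ sqrt(2π·20n) · (20n/e)^(20n). Hence
  (20n)! · e^(20n) / (20n)^(20n) ~ sqrt(2π·20n).
Dividing by n^4: sqrt(2π·20n) / n^4 = sqrt(2π·20) · n^((1−8)/2), so the expression behaves like sqrt(2π·20) · n^((1−8)/2) → 0.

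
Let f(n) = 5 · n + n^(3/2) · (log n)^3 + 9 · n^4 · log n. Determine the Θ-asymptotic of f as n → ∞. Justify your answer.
f(n) ∈ Θ(n^4 · log n)

Compare the terms by growth order. For large n, n^a · (log n)^b dominates n^a' · (log n)^b' iff a > a', or (a = a' and b > b'). Ranking the 3 terms shows the dominant one is 9 · n^4 · log n. Hence f(n) ∈ Θ(n^4 · log n).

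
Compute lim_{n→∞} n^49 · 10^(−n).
lim = 0

Exponentials with base > 1 dominate every fixed polynomial: for any fixed c, n^c / 10^n → 0 as n → ∞ (e.g. by the ratio test, or by writing 10^n = e^(n ln 10) and noting e^(n ln 10) / n^c → ∞). Hence n^49 · 10^(−n) = n^49 / 10^n → 0.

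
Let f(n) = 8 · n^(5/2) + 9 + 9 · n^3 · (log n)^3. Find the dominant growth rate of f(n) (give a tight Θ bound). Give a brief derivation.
f(n) ∈ Θ(n^3 · (log n)^3)

Compare the terms by growth order. For large n, n^a · (log n)^b dominates n^a' · (log n)^b' iff a > a', or (a = a' and b > b'). Ranking the 3 terms shows the dominant one is 9 · n^3 · (log n)^3. Hence f(n) ∈ Θ(n^3 · (log n)^3).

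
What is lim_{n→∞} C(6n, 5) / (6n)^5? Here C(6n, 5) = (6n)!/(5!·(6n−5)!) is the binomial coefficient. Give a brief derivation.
lim = 1/5! = 1/120

With N = 6n → ∞: C(N, 5) / N^5 = [N(N−1)…(N−4)] / (5! · N^5) = (1/5!) · 1 · (1 − 1/(6n)) · (1 − 2/(6n)) · (1 − 3/(6n)) · (1 − 4/(6n)). Each factor → 1 as N → ∞, so the limit is 1/5! = 1/120.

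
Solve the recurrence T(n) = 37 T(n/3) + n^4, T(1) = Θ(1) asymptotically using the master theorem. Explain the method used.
T(n) = Θ(n^4)

log_3 37 ≈ 3.287. f(n) = n^4 dominates n^(log_3 37) since 4 > 3.287, and the regularity condition a·f(n/b) = 37·(n/3)^4 = (37/81)·n^4 ≤ c·f(n) holds with c = 37/81 ≈ 0.457 < 1. So this is Case 3: T(n) = Θ(f(n)) = Θ(n^4).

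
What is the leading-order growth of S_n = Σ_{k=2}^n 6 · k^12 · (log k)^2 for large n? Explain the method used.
S_n ~ 6 · n^13 · (log n)^2 / 13

By integral comparison, S_n = ∫_1^n 6 · x^12 · (log x)^2 dx + O(n^12 · (log n)^2). For the integral, the leading term of ∫_1^n x^12 (log x)^2 dx is n^13/13 · (log n)^2 (by repeated integration by parts; each step lowers the log-exponent and produces a relatively O(1/log n) correction). Hence S_n ~ 6 · n^13 · (log n)^2 / 13.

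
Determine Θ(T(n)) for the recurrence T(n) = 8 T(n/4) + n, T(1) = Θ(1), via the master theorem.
T(n) = Θ(n^(log_4 8))

Master theorem: compare f(n) = n to n^(log_4 8) where log_4 8 ≈ 1.500. Since 1 < log_4 8, we have f(n) = O(n^(log_4 8 − ε)) for some ε > 0 — Case 1. Hence T(n) = Θ(n^(log_4 8)).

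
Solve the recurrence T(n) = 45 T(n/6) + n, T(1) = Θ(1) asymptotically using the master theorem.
T(n) = Θ(n^(log_6 45))

Master theorem: compare f(n) = n to n^(log_6 45) where log_6 45 ≈ 2.125. Since 1 < log_6 45, we have f(n) = O(n^(log_6 45 − ε)) for some ε > 0 — Case 1. Hence T(n) = Θ(n^(log_6 45)).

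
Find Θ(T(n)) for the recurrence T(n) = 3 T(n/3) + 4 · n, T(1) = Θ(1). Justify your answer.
T(n) = Θ(n log n)

log_3 3 = 1, and f(n) = 4 · n = Θ(n^(log_3 3)). This is Case 2 of the master theorem: T(n) = Θ(f(n) · log n) = Θ(n log n).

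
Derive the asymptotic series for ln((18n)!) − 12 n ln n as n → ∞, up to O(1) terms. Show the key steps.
ln((18n)!) − 12 n ln n = 6 n ln n + 18(ln 18 − 1) n + (1/2) ln(2π·18n) + O(1/n)

Stirling: ln((18n)!) = 18n ln(18n) − 18n + (1/2) ln(2π·18n) + O(1/n).
Expand 18n ln(18n) = 18n (ln n + ln 18) = 18n ln n + 18n ln 18.
Subtract 12n ln n: leading term is (18 − 12) n ln n = 6 n ln n. The next term is 18n ln 18 − 18n = 18(ln 18 − 1) n. Then the (1/2) ln(2π·18n) correction.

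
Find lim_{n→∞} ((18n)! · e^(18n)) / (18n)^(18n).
lim = ∞

Stirling: (18n)! ~ sqrt(2π·18n) · (18n/e)^(18n). Hence
  (18n)! · e^(18n) / (18n)^(18n) ~ sqrt(2π·18n) = sqrt(2π·18) · sqrt(n) → ∞.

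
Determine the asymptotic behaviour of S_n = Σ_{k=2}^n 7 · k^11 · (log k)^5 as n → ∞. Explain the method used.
S_n ~ 7 · n^12 · (log n)^5 / 12

By integral comparison, S_n = ∫_1^n 7 · x^11 · (log x)^5 dx + O(n^11 · (log n)^5). For the integral, the leading term of ∫_1^n x^11 (log x)^5 dx is n^12/12 · (log n)^5 (by repeated integration by parts; each step lowers the log-exponent and produces a relatively O(1/log n) correction). Hence S_n ~ 7 · n^12 · (log n)^5 / 12.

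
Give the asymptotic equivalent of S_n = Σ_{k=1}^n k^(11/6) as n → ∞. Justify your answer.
S_n ~ (6/17) · n^(17/6)

Integral comparison: Σ_{k=1}^n k^(11/6) = ∫_0^n x^(11/6) dx + O(n^(11/6)). The integral is n^(1 + 11/6) / (1 + 11/6) = n^((11+6)/6) / ((11+6)/6) = (6/17) · n^(17/6).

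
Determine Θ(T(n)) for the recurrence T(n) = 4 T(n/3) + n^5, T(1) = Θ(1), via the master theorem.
T(n) = Θ(n^5)

log_3 4 ≈ 1.262. f(n) = n^5 dominates n^(log_3 4) since 5 > 1.262, and the regularity condition a·f(n/b) = 4·(n/3)^5 = (4/243)·n^5 ≤ c·f(n) holds with c = 4/243 ≈ 0.0165 < 1. So this is Case 3: T(n) = Θ(f(n)) = Θ(n^5).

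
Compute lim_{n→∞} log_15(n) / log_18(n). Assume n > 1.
lim = ln(18) / ln(15) = log_15(18)

Change of base: log_15(n) = ln n / ln 15 and log_18(n) = ln n / ln 18. The ratio is (ln n / ln 15) · (ln 18 / ln n) = ln 18 / ln 15, a constant independent of n. So the limit is ln 18 / ln 15 = log_15(18).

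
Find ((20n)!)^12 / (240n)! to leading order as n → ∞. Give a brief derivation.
((20n)!)^12/(240n)! ~ ((2π·20n)^(11/2) / sqrt(12)) · 12^(−12·20n)  →  0

Write N = 20n. Stirling: N! ~ sqrt(2π N)(N/e)^N and (12N)! ~ sqrt(2π·12N)·(12N/e)^(12N).
  (N!)^12/(12N)! ~ (2π N)^(12/2) (N/e)^(12N) / [sqrt(2π·12N) (12N/e)^(12N)]
     = (2π N)^(12/2) / sqrt(2π·12N) · (N/(12N))^(12N)
     = (2π N)^((12−1)/2) / sqrt(12) · 12^(−12N).
Since 12^12 > 1, the factor 12^(−12N) decays exponentially, so the ratio → 0. Substituting N = 20n gives the stated form.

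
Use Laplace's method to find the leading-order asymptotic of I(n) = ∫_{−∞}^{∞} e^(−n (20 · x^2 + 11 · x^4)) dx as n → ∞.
I(n) ~ sqrt(π/(20n))

φ(x) = 20 · x^2 + 11 · x^4 has its unique global minimum at x* = 0 (since φ'(x) = 40x + 44x^3 = 0 only at x = 0 for real x with both coefficients positive, and φ → ∞ as |x| → ∞). At x* = 0, φ(0) = 0 and φ''(0) = 40. Laplace's method then gives
  I(n) ~ sqrt(2π / (n · φ''(0))) · e^(−n φ(0)) = sqrt(2π / (40n)) = sqrt(π/(20n)).
The 11 · x^4 term contributes only at subleading order (an O(1/n) relative correction).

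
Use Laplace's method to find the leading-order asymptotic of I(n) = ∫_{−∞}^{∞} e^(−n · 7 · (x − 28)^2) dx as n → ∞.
I(n) = sqrt(π/(7n))

Here φ(x) = 7 · (x − 28)^2 has its unique minimum at x* = 28 with φ(x*) = 0 and φ''(x*) = 14. Laplace's method gives
  I(n) ~ e^(−n φ(x*)) · sqrt(2π / (n · φ''(x*))) = sqrt(2π / (14n)) = sqrt(π/(7n)).
This is exact: substituting u = (x − 28)·sqrt(7n) gives I(n) = (1/sqrt(7n)) ∫_{−∞}^{∞} e^(−u^2) du = sqrt(π/(7n)).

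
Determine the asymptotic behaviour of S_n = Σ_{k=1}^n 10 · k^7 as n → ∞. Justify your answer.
S_n ~ 5 · n^8 / 4

By integral comparison (Euler-Maclaurin), Σ_{k=1}^n 10 · k^7 = 10 · ∫_0^n x^7 dx + O(n^7) = 10 · n^8/8 = 5 · n^8 / 4 + O(n^7). (Equivalently, Faulhaber's formula gives the same leading term.)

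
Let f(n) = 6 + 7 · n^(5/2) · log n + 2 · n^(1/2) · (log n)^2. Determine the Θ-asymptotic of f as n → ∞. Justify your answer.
f(n) ∈ Θ(n^(5/2) · log n)

Compare the terms by growth order. For large n, n^a · (log n)^b dominates n^a' · (log n)^b' iff a > a', or (a = a' and b > b'). Ranking the 3 terms shows the dominant one is 7 · n^(5/2) · log n. Hence f(n) ∈ Θ(n^(5/2) · log n).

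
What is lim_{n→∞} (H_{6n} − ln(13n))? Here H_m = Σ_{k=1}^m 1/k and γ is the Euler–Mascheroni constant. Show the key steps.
lim = ln(6/13) + γ

By Euler-Maclaurin, H_m = ln m + γ + O(1/m). So
  H_{6n} − ln(13n) = ln(6n) + γ − ln(13n) + O(1/n)
                       = ln(6/13) + γ + O(1/n).
Hence the limit is ln(6/13) + γ.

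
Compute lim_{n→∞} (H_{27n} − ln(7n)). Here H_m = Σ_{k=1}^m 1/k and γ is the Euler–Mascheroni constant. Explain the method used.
lim = ln(27/7) + γ

By Euler-Maclaurin, H_m = ln m + γ + O(1/m). So
  H_{27n} − ln(7n) = ln(27n) + γ − ln(7n) + O(1/n)
                       = ln(27/7) + γ + O(1/n).
Hence the limit is ln(27/7) + γ.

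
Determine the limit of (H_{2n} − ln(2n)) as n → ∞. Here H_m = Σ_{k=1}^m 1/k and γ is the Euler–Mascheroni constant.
lim = γ

By Euler-Maclaurin, H_m = ln m + γ + O(1/m). So
  H_{2n} − ln(2n) = ln(2n) + γ − ln(2n) + O(1/n)
                       = ln(2/2) + γ + O(1/n).
Hence the limit is γ (since ln 1 = 0).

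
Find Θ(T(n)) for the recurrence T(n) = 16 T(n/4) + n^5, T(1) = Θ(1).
T(n) = Θ(n^5)

log_4 16 ≈ 2.000. f(n) = n^5 dominates n^(log_4 16) since 5 > 2.000, and the regularity condition a·f(n/b) = 16·(n/4)^5 = (16/1024)·n^5 ≤ c·f(n) holds with c = 16/1024 ≈ 0.0156 < 1. So this is Case 3: T(n) = Θ(f(n)) = Θ(n^5).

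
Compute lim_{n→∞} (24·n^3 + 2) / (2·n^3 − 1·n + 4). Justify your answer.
lim = 24/2 = 12

For large n the leading n^3 terms dominate both numerator and denominator. Dividing top and bottom by n^3, every other term tends to 0, leaving 24/2 = 12.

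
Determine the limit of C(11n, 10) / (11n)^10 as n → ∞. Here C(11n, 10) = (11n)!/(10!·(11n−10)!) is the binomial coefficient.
lim = 1/10! = 1/3628800

With N = 11n → ∞: C(N, 10) / N^10 = [N(N−1)…(N−9)] / (10! · N^10) = (1/10!) · 1 · (1 − 1/(11n)) · … · (1 − 9/(11n)). Each factor → 1 as N → ∞, so the limit is 1/10! = 1/3628800.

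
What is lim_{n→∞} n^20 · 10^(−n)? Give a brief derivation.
lim = 0

Exponentials with base > 1 dominate every fixed polynomial: for any fixed c, n^c / 10^n → 0 as n → ∞ (e.g. by the ratio test, or by writing 10^n = e^(n ln 10) and noting e^(n ln 10) / n^c → ∞). Hence n^20 · 10^(−n) = n^20 / 10^n → 0.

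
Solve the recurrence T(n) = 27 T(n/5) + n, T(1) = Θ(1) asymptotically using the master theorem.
T(n) = Θ(n^(log_5 27))

Master theorem: compare f(n) = n to n^(log_5 27) where log_5 27 ≈ 2.048. Since 1 < log_5 27, we have f(n) = O(n^(log_5 27 − ε)) for some ε > 0 — Case 1. Hence T(n) = Θ(n^(log_5 27)).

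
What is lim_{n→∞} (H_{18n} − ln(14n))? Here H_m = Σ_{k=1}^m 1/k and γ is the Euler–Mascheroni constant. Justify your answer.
lim = ln(9/7) + γ

By Euler-Maclaurin, H_m = ln m + γ + O(1/m). So
  H_{18n} − ln(14n) = ln(18n) + γ − ln(14n) + O(1/n)
                       = ln(18/14) + γ + O(1/n).
Hence the limit is ln(18/14) + γ (= ln(9/7)).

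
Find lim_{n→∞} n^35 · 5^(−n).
lim = 0

Exponentials with base > 1 dominate every fixed polynomial: for any fixed c, n^c / 5^n → 0 as n → ∞ (e.g. by the ratio test, or by writing 5^n = e^(n ln 5) and noting e^(n ln 5) / n^c → ∞). Hence n^35 · 5^(−n) = n^35 / 5^n → 0.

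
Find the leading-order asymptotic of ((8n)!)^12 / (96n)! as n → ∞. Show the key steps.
((8n)!)^12/(96n)! ~ ((2π·8n)^(11/2) / sqrt(12)) · 12^(−12·8n)  →  0

Write N = 8n. Stirling: N! ~ sqrt(2π N)(N/e)^N and (12N)! ~ sqrt(2π·12N)·(12N/e)^(12N).
  (N!)^12/(12N)! ~ (2π N)^(12/2) (N/e)^(12N) / [sqrt(2π·12N) (12N/e)^(12N)]
     = (2π N)^(12/2) / sqrt(2π·12N) · (N/(12N))^(12N)
     = (2π N)^((12−1)/2) / sqrt(12) · 12^(−12N).
Since 12^12 > 1, the factor 12^(−12N) decays exponentially, so the ratio → 0. Substituting N = 8n gives the stated form.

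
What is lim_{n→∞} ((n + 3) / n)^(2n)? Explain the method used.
lim = e^6

Rewrite as (1 + 3/n)^(2n). By the standard limit (1 + x/n)^n → e^x, we have (1 + 3/n)^n → e^3, and raising to the 2nd power gives e^6.
More precisely, ln[(1 + 3/n)^(2n)] = 2n · ln(1 + 3/n) = 2n · (3/n + O(1/n^2)) = 6 + O(1/n) → 6.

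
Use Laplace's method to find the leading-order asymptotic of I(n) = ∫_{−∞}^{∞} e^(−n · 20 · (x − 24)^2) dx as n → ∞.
I(n) = sqrt(π/(20n))

Here φ(x) = 20 · (x − 24)^2 has its unique minimum at x* = 24 with φ(x*) = 0 and φ''(x*) = 40. Laplace's method gives
  I(n) ~ e^(−n φ(x*)) · sqrt(2π / (n · φ''(x*))) = sqrt(2π / (40n)) = sqrt(π/(20n)).
This is exact: substituting u = (x − 24)·sqrt(20n) gives I(n) = (1/sqrt(20n)) ∫_{−∞}^{∞} e^(−u^2) du = sqrt(π/(20n)).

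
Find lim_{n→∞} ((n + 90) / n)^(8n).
lim = e^720

Rewrite as (1 + 90/n)^(8n). By the standard limit (1 + x/n)^n → e^x, we have (1 + 90/n)^n → e^90, and raising to the 8th power gives e^720.
More precisely, ln[(1 + 90/n)^(8n)] = 8n · ln(1 + 90/n) = 8n · (90/n + O(1/n^2)) = 720 + O(1/n) → 720.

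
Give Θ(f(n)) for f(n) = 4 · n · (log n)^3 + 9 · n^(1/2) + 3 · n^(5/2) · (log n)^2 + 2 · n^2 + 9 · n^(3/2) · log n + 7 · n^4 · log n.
f(n) ∈ Θ(n^4 · log n)

Compare the terms by growth order. For large n, n^a · (log n)^b dominates n^a' · (log n)^b' iff a > a', or (a = a' and b > b'). Ranking the 6 terms shows the dominant one is 7 · n^4 · log n. Hence f(n) ∈ Θ(n^4 · log n).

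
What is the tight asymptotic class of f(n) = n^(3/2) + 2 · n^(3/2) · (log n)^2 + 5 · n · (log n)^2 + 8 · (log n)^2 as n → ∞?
f(n) ∈ Θ(n^(3/2) · (log n)^2)

Compare the terms by growth order. For large n, n^a · (log n)^b dominates n^a' · (log n)^b' iff a > a', or (a = a' and b > b'). Ranking the 4 terms shows the dominant one is 2 · n^(3/2) · (log n)^2. Hence f(n) ∈ Θ(n^(3/2) · (log n)^2).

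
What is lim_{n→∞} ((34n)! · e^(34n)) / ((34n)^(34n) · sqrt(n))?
lim = sqrt(2π·34)

Stirling: (34n)! ~ sqrt(2π·34n) · (34n/e)^(34n). Hence
  (34n)! · e^(34n) / (34n)^(34n) ~ sqrt(2π·34n).
Dividing by sqrt(n): sqrt(2π·34n) / sqrt(n) = sqrt(2π·34) · n^((1−1)/2), so the limit is sqrt(2π·34).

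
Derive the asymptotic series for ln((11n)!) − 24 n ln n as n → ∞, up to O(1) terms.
ln((11n)!) − 24 n ln n = −13 n ln n + 11(ln 11 − 1) n + (1/2) ln(2π·11n) + O(1/n)

Stirling: ln((11n)!) = 11n ln(11n) − 11n + (1/2) ln(2π·11n) + O(1/n).
Expand 11n ln(11n) = 11n (ln n + ln 11) = 11n ln n + 11n ln 11.
Subtract 24n ln n: leading term is (11 − 24) n ln n = −13 n ln n. The next term is 11n ln 11 − 11n = 11(ln 11 − 1) n. Then the (1/2) ln(2π·11n) correction.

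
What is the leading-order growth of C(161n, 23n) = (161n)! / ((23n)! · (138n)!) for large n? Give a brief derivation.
C(161n, 23n) ~ (823543/46656)^(23n) · sqrt(7/(12π·23n))

Write N = 23n. Apply Stirling to each factorial:
  (7N)! ~ sqrt(2π·7N) · (7N/e)^(7N),
  N! ~ sqrt(2π N) · (N/e)^N,
  (6N)! ~ sqrt(2π·6N) · (6N/e)^(6N).
The exponential factors combine to (7N)^(7N) / (N^N · (6N)^(6N)) = 7^(7N)/6^(6N) = (7^7/6^6)^N = (823543/46656)^N.
The square-root prefactors combine to sqrt(2π·7N) / (sqrt(2π N)·sqrt(2π·6N)) = sqrt(7 / (2π·6·N)) = sqrt(7/(12π·23n)).
Substituting N = 23n: C(161n, 23n) ~ (823543/46656)^(23n) · sqrt(7/(12π·23n)).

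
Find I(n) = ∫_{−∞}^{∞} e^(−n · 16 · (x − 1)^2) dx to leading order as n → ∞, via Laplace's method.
I(n) = sqrt(π/(16n))

Here φ(x) = 16 · (x − 1)^2 has its unique minimum at x* = 1 with φ(x*) = 0 and φ''(x*) = 32. Laplace's method gives
  I(n) ~ e^(−n φ(x*)) · sqrt(2π / (n · φ''(x*))) = sqrt(2π / (32n)) = sqrt(π/(16n)).
This is exact: substituting u = (x − 1)·sqrt(16n) gives I(n) = (1/sqrt(16n)) ∫_{−∞}^{∞} e^(−u^2) du = sqrt(π/(16n)).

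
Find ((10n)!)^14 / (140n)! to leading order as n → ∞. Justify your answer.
((10n)!)^14/(140n)! ~ ((2π·10n)^(13/2) / sqrt(14)) · 14^(−14·10n)  →  0

Write N = 10n. Stirling: N! ~ sqrt(2π N)(N/e)^N and (14N)! ~ sqrt(2π·14N)·(14N/e)^(14N).
  (N!)^14/(14N)! ~ (2π N)^(14/2) (N/e)^(14N) / [sqrt(2π·14N) (14N/e)^(14N)]
     = (2π N)^(14/2) / sqrt(2π·14N) · (N/(14N))^(14N)
     = (2π N)^((14−1)/2) / sqrt(14) · 14^(−14N).
Since 14^14 > 1, the factor 14^(−14N) decays exponentially, so the ratio → 0. Substituting N = 10n gives the stated form.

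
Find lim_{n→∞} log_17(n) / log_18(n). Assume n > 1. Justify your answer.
lim = ln(18) / ln(17) = log_17(18)

Change of base: log_17(n) = ln n / ln 17 and log_18(n) = ln n / ln 18. The ratio is (ln n / ln 17) · (ln 18 / ln n) = ln 18 / ln 17, a constant independent of n. So the limit is ln 18 / ln 17 = log_17(18).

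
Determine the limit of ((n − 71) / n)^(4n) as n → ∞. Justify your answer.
lim = e^(−284)

Rewrite as (1 − 71/n)^(4n). By the standard limit (1 + x/n)^n → e^x, we have (1 − 71/n)^n → e^(−71), and raising to the 4th power gives e^(−284).
More precisely, ln[(1 − 71/n)^(4n)] = 4n · ln(1 − 71/n) = 4n · (-71/n + O(1/n^2)) = -284 + O(1/n) → -284.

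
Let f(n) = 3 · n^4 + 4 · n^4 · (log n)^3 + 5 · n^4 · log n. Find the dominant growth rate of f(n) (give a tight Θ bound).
f(n) ∈ Θ(n^4 · (log n)^3)

Compare the terms by growth order. For large n, n^a · (log n)^b dominates n^a' · (log n)^b' iff a > a', or (a = a' and b > b'). Ranking the 3 terms shows the dominant one is 4 · n^4 · (log n)^3. Hence f(n) ∈ Θ(n^4 · (log n)^3).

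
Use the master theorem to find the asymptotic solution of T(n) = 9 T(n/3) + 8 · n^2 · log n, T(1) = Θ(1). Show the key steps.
T(n) = Θ(n^2 · (log n)^2)

Here log_3 9 = 2 and f(n) = 8 · n^2 · log n = Θ(n^(log_3 9) · (log n)^1). This is the extended Case 2 of the master theorem (f matches the critical exponent up to log factors), giving T(n) = Θ(n^(log_3 9) · (log n)^(1+1)) = Θ(n^2 · (log n)^2).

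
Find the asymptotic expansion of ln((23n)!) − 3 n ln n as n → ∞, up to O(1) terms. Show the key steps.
ln((23n)!) − 3 n ln n = 20 n ln n + 23(ln 23 − 1) n + (1/2) ln(2π·23n) + O(1/n)

Stirling: ln((23n)!) = 23n ln(23n) − 23n + (1/2) ln(2π·23n) + O(1/n).
Expand 23n ln(23n) = 23n (ln n + ln 23) = 23n ln n + 23n ln 23.
Subtract 3n ln n: leading term is (23 − 3) n ln n = 20 n ln n. The next term is 23n ln 23 − 23n = 23(ln 23 − 1) n. Then the (1/2) ln(2π·23n) correction.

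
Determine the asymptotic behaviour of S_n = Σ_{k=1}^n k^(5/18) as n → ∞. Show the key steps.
S_n ~ (18/23) · n^(23/18)

Integral comparison: Σ_{k=1}^n k^(5/18) = ∫_0^n x^(5/18) dx + O(n^(5/18)). The integral is n^(1 + 5/18) / (1 + 5/18) = n^((5+18)/18) / ((5+18)/18) = (18/23) · n^(23/18).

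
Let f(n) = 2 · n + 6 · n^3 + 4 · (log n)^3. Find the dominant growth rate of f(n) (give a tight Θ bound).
f(n) ∈ Θ(n^3)

Compare the terms by growth order. For large n, n^a · (log n)^b dominates n^a' · (log n)^b' iff a > a', or (a = a' and b > b'). Ranking the 3 terms shows the dominant one is 6 · n^3. Hence f(n) ∈ Θ(n^3).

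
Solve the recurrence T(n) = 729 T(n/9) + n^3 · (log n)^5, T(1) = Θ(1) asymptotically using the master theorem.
T(n) = Θ(n^3 · (log n)^6)

Here log_9 729 = 3 and f(n) = n^3 · (log n)^5 = Θ(n^(log_9 729) · (log n)^5). This is the extended Case 2 of the master theorem (f matches the critical exponent up to log factors), giving T(n) = Θ(n^(log_9 729) · (log n)^(5+1)) = Θ(n^3 · (log n)^6).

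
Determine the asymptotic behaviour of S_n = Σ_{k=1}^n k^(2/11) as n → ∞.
S_n ~ (11/13) · n^(13/11)

Integral comparison: Σ_{k=1}^n k^(2/11) = ∫_0^n x^(2/11) dx + O(n^(2/11)). The integral is n^(1 + 2/11) / (1 + 2/11) = n^((2+11)/11) / ((2+11)/11) = (11/13) · n^(13/11).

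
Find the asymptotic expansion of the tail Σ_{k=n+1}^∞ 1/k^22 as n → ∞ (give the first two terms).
Σ_{k>n} 1/k^22 = 1/(21 · n^21) − 1/(2 · n^22) + O(1/n^23)

Compare to the integral: ∫_{n}^∞ x^(−22) dx = [−x^(−21)/21]_{n}^∞ = 1/((22−1)·n^21). The Euler-Maclaurin correction adds −f(n)/2 = −1/(2·n^22). Euler-Maclaurin then gives
  Σ_{k>n} 1/k^22 = ∫_{n}^∞ dx/x^22 − 1/(2·n^22) + O(1/n^23).
(Equivalently this is ζ(22) − Σ_{k≤n} 1/k^22.)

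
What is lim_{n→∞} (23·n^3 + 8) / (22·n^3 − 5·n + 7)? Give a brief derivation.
lim = 23/22

For large n the leading n^3 terms dominate both numerator and denominator. Dividing top and bottom by n^3, every other term tends to 0, leaving 23/22.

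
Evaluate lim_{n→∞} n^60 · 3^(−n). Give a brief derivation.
lim = 0

Exponentials with base > 1 dominate every fixed polynomial: for any fixed c, n^c / 3^n → 0 as n → ∞ (e.g. by the ratio test, or by writing 3^n = e^(n ln 3) and noting e^(n ln 3) / n^c → ∞). Hence n^60 · 3^(−n) = n^60 / 3^n → 0.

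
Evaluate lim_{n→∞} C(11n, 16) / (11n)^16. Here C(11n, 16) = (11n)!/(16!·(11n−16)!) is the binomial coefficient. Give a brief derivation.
lim = 1/16! = 1/20922789888000

With N = 11n → ∞: C(N, 16) / N^16 = [N(N−1)…(N−15)] / (16! · N^16) = (1/16!) · 1 · (1 − 1/(11n)) · … · (1 − 15/(11n)). Each factor → 1 as N → ∞, so the limit is 1/16! = 1/20922789888000.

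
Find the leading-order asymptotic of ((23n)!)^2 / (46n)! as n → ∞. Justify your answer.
((23n)!)^2/(46n)! ~ ((2π·23n)^(1/2) / sqrt(2)) · 2^(−2·23n)  →  0

Write N = 23n. Stirling: N! ~ sqrt(2π N)(N/e)^N and (2N)! ~ sqrt(2π·2N)·(2N/e)^(2N).
  (N!)^2/(2N)! ~ (2π N)^(2/2) (N/e)^(2N) / [sqrt(2π·2N) (2N/e)^(2N)]
     = (2π N)^(2/2) / sqrt(2π·2N) · (N/(2N))^(2N)
     = (2π N)^((2−1)/2) / sqrt(2) · 2^(−2N).
Since 2^2 > 1, the factor 2^(−2N) decays exponentially, so the ratio → 0. Substituting N = 23n gives the stated form.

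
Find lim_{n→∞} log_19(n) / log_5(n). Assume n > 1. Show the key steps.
lim = ln(5) / ln(19) = log_19(5)

Change of base: log_19(n) = ln n / ln 19 and log_5(n) = ln n / ln 5. The ratio is (ln n / ln 19) · (ln 5 / ln n) = ln 5 / ln 19, a constant independent of n. So the limit is ln 5 / ln 19 = log_19(5).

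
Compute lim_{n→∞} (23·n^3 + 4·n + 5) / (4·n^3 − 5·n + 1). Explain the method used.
lim = 23/4

For large n the leading n^3 terms dominate both numerator and denominator. Dividing top and bottom by n^3, every other term tends to 0, leaving 23/4.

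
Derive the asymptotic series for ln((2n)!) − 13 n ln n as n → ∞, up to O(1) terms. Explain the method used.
ln((2n)!) − 13 n ln n = −11 n ln n + 2(ln 2 − 1) n + (1/2) ln(2π·2n) + O(1/n)

Stirling: ln((2n)!) = 2n ln(2n) − 2n + (1/2) ln(2π·2n) + O(1/n).
Expand 2n ln(2n) = 2n (ln n + ln 2) = 2n ln n + 2n ln 2.
Subtract 13n ln n: leading term is (2 − 13) n ln n = −11 n ln n. The next term is 2n ln 2 − 2n = 2(ln 2 − 1) n. Then the (1/2) ln(2π·2n) correction.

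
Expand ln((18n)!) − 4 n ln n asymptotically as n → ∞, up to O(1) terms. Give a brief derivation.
ln((18n)!) − 4 n ln n = 14 n ln n + 18(ln 18 − 1) n + (1/2) ln(2π·18n) + O(1/n)

Stirling: ln((18n)!) = 18n ln(18n) − 18n + (1/2) ln(2π·18n) + O(1/n).
Expand 18n ln(18n) = 18n (ln n + ln 18) = 18n ln n + 18n ln 18.
Subtract 4n ln n: leading term is (18 − 4) n ln n = 14 n ln n. The next term is 18n ln 18 − 18n = 18(ln 18 − 1) n. Then the (1/2) ln(2π·18n) correction.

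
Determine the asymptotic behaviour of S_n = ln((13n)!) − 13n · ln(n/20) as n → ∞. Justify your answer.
S_n ~ 13n · (ln 260 − 1) + O(ln n)

Stirling: ln((13n)!) = 13n ln(13n) − 13n + O(ln n).
  S_n = 13n ln(13n) − 13n − 13n ln(n/20) + O(ln n)
      = 13n ln(13n) − 13n ln n + 13n ln 20 − 13n + O(ln n)
      = 13n ln 13 + 13n ln 20 − 13n + O(ln n)
      = 13n (ln 260 − 1) + O(ln n).
Numerically ln(260) − 1 ≈ 4.5607.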